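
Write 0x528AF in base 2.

0b1010010100010101111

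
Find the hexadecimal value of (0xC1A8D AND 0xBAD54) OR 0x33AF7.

0xB3AF7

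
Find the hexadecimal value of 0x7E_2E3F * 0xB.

0x56BFCB5

Multiply each base-16 digit by 11, carrying:
  F×11 = 165 → write 5 carry 10
  3×11+10 = 43 → write B carry 2
  E×11+2 = 156 → write C carry 9
  2×11+9 = 31 → write F carry 1
  E×11+1 = 155 → write B carry 9
  7×11+9 = 86 → write 6 carry 5
  remaining carry: 5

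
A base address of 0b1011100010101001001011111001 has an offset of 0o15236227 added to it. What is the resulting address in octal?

0b1011100010101001001011111001 = 0o1342511371 in octal.
Add column by column in base 8, right to left:
  1+7 = 0 carry 1
  7+2+1 = 2 carry 1
  3+2+1 = 6
  1+6 = 7
  1+3 = 4
  5+2 = 7
  2+5 = 7
  4+1 = 5
  3+0 = 3
  1+0 = 1

0o1357747620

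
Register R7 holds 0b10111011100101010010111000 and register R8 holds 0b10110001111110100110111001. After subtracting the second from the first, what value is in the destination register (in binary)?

0b1001100110101011111111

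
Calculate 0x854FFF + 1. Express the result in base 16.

0x855000

The trailing 3 digits are F (max in base 16), so adding 1 cascades: they roll to 0 and the next digit up increments.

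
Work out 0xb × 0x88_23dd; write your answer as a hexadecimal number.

0x5d98a7f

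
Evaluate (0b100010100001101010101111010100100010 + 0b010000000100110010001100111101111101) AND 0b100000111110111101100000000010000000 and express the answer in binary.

0b100000100110011100100000000010000000

Add column by column in base 2, right to left:
  0+1 = 1
  1+0 = 1
  0+1 = 1
  0+1 = 1
  0+1 = 1
  1+1 = 0 carry 1
  0+1+1 = 0 carry 1
  0+0+1 = 1
  1+1 = 0 carry 1
  0+1+1 = 0 carry 1
  1+1+1 = 1 carry 1
  0+1+1 = 0 carry 1
  1+0+1 = 0 carry 1
  1+0+1 = 0 carry 1
  1+1+1 = 1 carry 1
  1+1+1 = 1 carry 1
  0+0+1 = 1
  1+0 = 1
  0+0 = 0
  1+1 = 0 carry 1
  0+0+1 = 1
  1+0 = 1
  0+1 = 1
  1+1 = 0 carry 1
  1+0+1 = 0 carry 1
  0+0+1 = 1
  0+1 = 1
  0+0 = 0
  0+0 = 0
  1+0 = 1
  0+0 = 0
  1+0 = 1
  0+0 = 0
  0+0 = 0
  0+1 = 1
  1+0 = 1
Sum = 0b110010100110011100111100010010011111; now AND with 0b100000111110111101100000000010000000:
  110010100110011100111100010010011111
& 100000111110111101100000000010000000
= 100000100110011100100000000010000000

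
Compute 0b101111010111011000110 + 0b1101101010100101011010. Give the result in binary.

0b10011100101100000100000

Add column by column in base 2, right to left:
  0+0 = 0
  1+1 = 0 carry 1
  1+0+1 = 0 carry 1
  0+1+1 = 0 carry 1
  0+1+1 = 0 carry 1
  0+0+1 = 1
  1+1 = 0 carry 1
  1+0+1 = 0 carry 1
  0+1+1 = 0 carry 1
  1+0+1 = 0 carry 1
  1+0+1 = 0 carry 1
  1+1+1 = 1 carry 1
  0+0+1 = 1
  1+1 = 0 carry 1
  0+0+1 = 1
  1+1 = 0 carry 1
  1+0+1 = 0 carry 1
  1+1+1 = 1 carry 1
  1+1+1 = 1 carry 1
  0+0+1 = 1
  1+1 = 0 carry 1
  0+1+1 = 0 carry 1
  final carry 1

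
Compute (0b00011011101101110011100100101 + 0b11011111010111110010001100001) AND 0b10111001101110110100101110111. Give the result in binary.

Add column by column in base 2, right to left:
  1+1 = 0 carry 1
  0+0+1 = 1
  1+0 = 1
  0+0 = 0
  0+0 = 0
  1+1 = 0 carry 1
  0+1+1 = 0 carry 1
  0+0+1 = 1
  1+0 = 1
  1+0 = 1
  1+1 = 0 carry 1
  0+0+1 = 1
  0+0 = 0
  1+1 = 0 carry 1
  1+1+1 = 1 carry 1
  1+1+1 = 1 carry 1
  0+1+1 = 0 carry 1
  1+1+1 = 1 carry 1
  1+0+1 = 0 carry 1
  0+1+1 = 0 carry 1
  1+0+1 = 0 carry 1
  1+1+1 = 1 carry 1
  1+1+1 = 1 carry 1
  0+1+1 = 0 carry 1
  1+1+1 = 1 carry 1
  1+1+1 = 1 carry 1
  0+0+1 = 1
  0+1 = 1
  0+1 = 1
Sum = 0b11111011000101100101110000110; now AND with 0b10111001101110110100101110111:
  11111011000101100101110000110
& 10111001101110110100101110111
= 10111001000100100100100000110

0b10111001000100100100100000110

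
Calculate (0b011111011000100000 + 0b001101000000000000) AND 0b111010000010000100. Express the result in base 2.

0b101000000000000000

Add column by column in base 2, right to left:
  0+0 = 0
  0+0 = 0
  0+0 = 0
  0+0 = 0
  0+0 = 0
  1+0 = 1
  0+0 = 0
  0+0 = 0
  0+0 = 0
  1+0 = 1
  1+0 = 1
  0+0 = 0
  1+1 = 0 carry 1
  1+0+1 = 0 carry 1
  1+1+1 = 1 carry 1
  1+1+1 = 1 carry 1
  1+0+1 = 0 carry 1
  final carry 1
Sum = 0b101100011000100000; now AND with 0b111010000010000100:
  101100011000100000
& 111010000010000100
= 101000000000000000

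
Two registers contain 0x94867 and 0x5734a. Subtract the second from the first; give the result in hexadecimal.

0x3d51d

Subtract column by column in base 16:
  7-a → d (borrow)
  6-4-1 → 1
  8-3 → 5
  4-7 → d (borrow)
  9-5-1 → 3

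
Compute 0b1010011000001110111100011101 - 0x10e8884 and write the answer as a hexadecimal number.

0b1010011000001110111100011101 = 0xa60ef1d in hexadecimal.
Subtract column by column in base 16:
  d-4 → 9
  1-8 → 9 (borrow)
  f-8-1 → 6
  e-8 → 6
  0-e → 2 (borrow)
  6-0-1 → 5
  a-1 → 9

0x9526699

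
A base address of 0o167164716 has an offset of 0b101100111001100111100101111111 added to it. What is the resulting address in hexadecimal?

0x2ec3634d

0o167164716 = 0x1dce9ce in hexadecimal.
0b101100111001100111100101111111 = 0x2ce6797f in hexadecimal.
Add column by column in base 16, right to left:
  e+f = d carry 1
  c+7+1 = 4 carry 1
  9+9+1 = 3 carry 1
  e+7+1 = 6 carry 1
  c+6+1 = 3 carry 1
  d+e+1 = c carry 1
  1+c+1 = e
  0+2 = 2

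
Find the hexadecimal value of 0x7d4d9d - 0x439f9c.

0x39ae01

Subtract column by column in base 16:
  d-c → 1
  9-9 → 0
  d-f → e (borrow)
  4-9-1 → a (borrow)
  d-3-1 → 9
  7-4 → 3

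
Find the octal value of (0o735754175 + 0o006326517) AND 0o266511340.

Add column by column in base 8, right to left:
  5+7 = 4 carry 1
  7+1+1 = 1 carry 1
  1+5+1 = 7
  4+6 = 2 carry 1
  5+2+1 = 0 carry 1
  7+3+1 = 3 carry 1
  5+6+1 = 4 carry 1
  3+0+1 = 4
  7+0 = 7
Sum = 0o744302714; now AND with 0o266511340:
  7&2=2, 4&6=4, 4&6=4, 3&5=1, 0&1=0, 2&1=0, 7&3=3, 1&4=0, 4&0=0

0o244100300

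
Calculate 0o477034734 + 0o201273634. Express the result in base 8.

0o700330570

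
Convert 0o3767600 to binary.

Each octal digit is 3 bits: 3=011 7=111 6=110 7=111 6=110 0=000 0=000.

0b11111110111110000000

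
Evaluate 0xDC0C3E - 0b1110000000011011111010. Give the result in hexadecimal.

0xA40544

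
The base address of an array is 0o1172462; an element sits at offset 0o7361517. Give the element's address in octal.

0o10554201

Add column by column in base 8, right to left:
  2+7 = 1 carry 1
  6+1+1 = 0 carry 1
  4+5+1 = 2 carry 1
  2+1+1 = 4
  7+6 = 5 carry 1
  1+3+1 = 5
  1+7 = 0 carry 1
  final carry 1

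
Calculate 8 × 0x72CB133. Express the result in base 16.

0x39658998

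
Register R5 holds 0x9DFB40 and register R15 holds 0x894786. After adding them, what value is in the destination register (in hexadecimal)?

0x12742C6

Add column by column in base 16, right to left:
  0+6 = 6
  4+8 = C
  B+7 = 2 carry 1
  F+4+1 = 4 carry 1
  D+9+1 = 7 carry 1
  9+8+1 = 2 carry 1
  final carry 1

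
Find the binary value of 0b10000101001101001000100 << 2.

Left shift by 2: append 2 zero bits.

0b1000010100110100100010000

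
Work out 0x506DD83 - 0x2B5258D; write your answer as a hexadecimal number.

Subtract column by column in base 16:
  3-D → 6 (borrow)
  8-8-1 → F (borrow)
  D-5-1 → 7
  D-2 → B
  6-5 → 1
  0-B → 5 (borrow)
  5-2-1 → 2

0x251B7F6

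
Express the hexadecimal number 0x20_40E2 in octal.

Expand each hex digit to 4 bits: 2=0010 0=0000 4=0100 0=0000 E=1110 2=0010.
Group the bits in threes: 001 000 000 100 000 011 100 010 → 10040342.

0o10040342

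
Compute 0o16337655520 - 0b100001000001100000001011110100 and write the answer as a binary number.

0o16337655520 = 0b1110011011111110101101101010000 in binary.
Subtract column by column in base 2:
  0-0 → 0
  0-0 → 0
  0-1 → 1 (borrow)
  0-0-1 → 1 (borrow)
  1-1-1 → 1 (borrow)
  0-1-1 → 0 (borrow)
  1-1-1 → 1 (borrow)
  0-1-1 → 0 (borrow)
  1-0-1 → 0
  1-1 → 0
  0-0 → 0
  1-0 → 1
  1-0 → 1
  0-0 → 0
  1-0 → 1
  0-0 → 0
  1-0 → 1
  1-1 → 0
  1-1 → 0
  1-0 → 1
  1-0 → 1
  1-0 → 1
  1-0 → 1
  0-0 → 0
  1-1 → 0
  1-0 → 1
  0-0 → 0
  0-0 → 0
  1-0 → 1
  1-1 → 0
  1-0 → 1

0b1010010011110010101100001011100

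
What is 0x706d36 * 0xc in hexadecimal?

0x5451e88

Multiply each base-16 digit by 12, carrying:
  6×12 = 72 → write 8 carry 4
  3×12+4 = 40 → write 8 carry 2
  d×12+2 = 158 → write e carry 9
  6×12+9 = 81 → write 1 carry 5
  0×12+5 = 5 → write 5
  7×12 = 84 → write 4 carry 5
  remaining carry: 5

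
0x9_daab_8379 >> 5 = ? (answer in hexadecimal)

0x4ed55c1b

5 bits is not a whole number of base-16 digits; in binary: 100111011010101010111000001101111001 >> 5 = 1001110110101010101110000011011.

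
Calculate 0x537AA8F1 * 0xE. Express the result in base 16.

0x490B53D2E

Multiply each base-16 digit by 14, carrying:
  1×14 = 14 → write E
  F×14 = 210 → write 2 carry 13
  8×14+13 = 125 → write D carry 7
  A×14+7 = 147 → write 3 carry 9
  A×14+9 = 149 → write 5 carry 9
  7×14+9 = 107 → write B carry 6
  3×14+6 = 48 → write 0 carry 3
  5×14+3 = 73 → write 9 carry 4
  remaining carry: 4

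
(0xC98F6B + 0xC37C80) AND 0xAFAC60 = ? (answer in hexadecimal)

Add column by column in base 16, right to left:
  B+0 = B
  6+8 = E
  F+C = B carry 1
  8+7+1 = 0 carry 1
  9+3+1 = D
  C+C = 8 carry 1
  final carry 1
Sum = 0x18D0BEB; now AND with 0xAFAC60:
  1&0=0, 8&A=8, D&F=D, 0&A=0, B&C=8, E&6=6, B&0=0

0x8D0860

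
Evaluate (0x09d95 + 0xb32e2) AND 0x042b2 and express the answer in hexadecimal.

0x4032

Add column by column in base 16, right to left:
  5+2 = 7
  9+e = 7 carry 1
  d+2+1 = 0 carry 1
  9+3+1 = d
  0+b = b
Sum = 0xbd077; now AND with 0x042b2:
  b&0=0, d&4=4, 0&2=0, 7&b=3, 7&2=2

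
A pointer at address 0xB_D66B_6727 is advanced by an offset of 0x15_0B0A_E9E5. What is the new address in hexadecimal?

0x20E176510C

Add column by column in base 16, right to left:
  7+5 = C
  2+E = 0 carry 1
  7+9+1 = 1 carry 1
  6+E+1 = 5 carry 1
  B+A+1 = 6 carry 1
  6+0+1 = 7
  6+B = 1 carry 1
  D+0+1 = E
  B+5 = 0 carry 1
  0+1+1 = 2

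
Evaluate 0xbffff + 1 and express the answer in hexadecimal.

The trailing 4 digits are F (max in base 16), so adding 1 cascades: they roll to 0 and the next digit up increments.

0xc0000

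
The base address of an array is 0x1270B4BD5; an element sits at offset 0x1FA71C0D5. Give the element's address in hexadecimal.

0x3217D0CAA

Add column by column in base 16, right to left:
  5+5 = A
  D+D = A carry 1
  B+0+1 = C
  4+C = 0 carry 1
  B+1+1 = D
  0+7 = 7
  7+A = 1 carry 1
  2+F+1 = 2 carry 1
  1+1+1 = 3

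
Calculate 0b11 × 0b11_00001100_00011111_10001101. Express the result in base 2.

0b1001001001000101111010100111

Multiply each base-2 digit by 3, carrying:
  1×3 = 3 → write 1 carry 1
  0×3+1 = 1 → write 1
  1×3 = 3 → write 1 carry 1
  1×3+1 = 4 → write 0 carry 2
  0×3+2 = 2 → write 0 carry 1
  0×3+1 = 1 → write 1
  0×3 = 0 → write 0
  1×3 = 3 → write 1 carry 1
  1×3+1 = 4 → write 0 carry 2
  1×3+2 = 5 → write 1 carry 2
  1×3+2 = 5 → write 1 carry 2
  1×3+2 = 5 → write 1 carry 2
  1×3+2 = 5 → write 1 carry 2
  0×3+2 = 2 → write 0 carry 1
  0×3+1 = 1 → write 1
  0×3 = 0 → write 0
  0×3 = 0 → write 0
  0×3 = 0 → write 0
  1×3 = 3 → write 1 carry 1
  1×3+1 = 4 → write 0 carry 2
  0×3+2 = 2 → write 0 carry 1
  0×3+1 = 1 → write 1
  0×3 = 0 → write 0
  0×3 = 0 → write 0
  1×3 = 3 → write 1 carry 1
  1×3+1 = 4 → write 0 carry 2
  remaining carry: 10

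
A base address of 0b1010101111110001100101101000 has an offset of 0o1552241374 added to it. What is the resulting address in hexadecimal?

0x18685C64

0b1010101111110001100101101000 = 0xABF1968 in hexadecimal.
0o1552241374 = 0xDA942FC in hexadecimal.
Add column by column in base 16, right to left:
  8+C = 4 carry 1
  6+F+1 = 6 carry 1
  9+2+1 = C
  1+4 = 5
  F+9 = 8 carry 1
  B+A+1 = 6 carry 1
  A+D+1 = 8 carry 1
  final carry 1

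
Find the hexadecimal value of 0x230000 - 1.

0x22FFFF

The trailing 4 digits are 0, so subtracting 1 borrows through: they become F and the next digit up decrements.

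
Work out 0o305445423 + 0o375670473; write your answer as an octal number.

0o703336116

Add column by column in base 8, right to left:
  3+3 = 6
  2+7 = 1 carry 1
  4+4+1 = 1 carry 1
  5+0+1 = 6
  4+7 = 3 carry 1
  4+6+1 = 3 carry 1
  5+5+1 = 3 carry 1
  0+7+1 = 0 carry 1
  3+3+1 = 7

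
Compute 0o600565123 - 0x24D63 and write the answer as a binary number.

0o600565123 = 0b110000000101110101001010011 in binary.
0x24D63 = 0b100100110101100011 in binary.
Subtract column by column in base 2:
  1-1 → 0
  1-1 → 0
  0-0 → 0
  0-0 → 0
  1-0 → 1
  0-1 → 1 (borrow)
  1-1-1 → 1 (borrow)
  0-0-1 → 1 (borrow)
  0-1-1 → 0 (borrow)
  1-0-1 → 0
  0-1 → 1 (borrow)
  1-1-1 → 1 (borrow)
  0-0-1 → 1 (borrow)
  1-0-1 → 0
  1-1 → 0
  1-0 → 1
  0-0 → 0
  1-1 → 0
  0-0 → 0
  0-0 → 0
  0-0 → 0
  0-0 → 0
  0-0 → 0
  0-0 → 0
  0-0 → 0
  1-0 → 1
  1-0 → 1

0b110000000001001110011110000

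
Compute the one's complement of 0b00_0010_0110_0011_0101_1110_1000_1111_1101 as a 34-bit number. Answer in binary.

Invert each bit: 0000100110001101011110100011111101 → 1111011001110010100001011100000010.

0b1111011001110010100001011100000010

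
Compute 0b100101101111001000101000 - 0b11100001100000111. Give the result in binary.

Subtract column by column in base 2:
  0-1 → 1 (borrow)
  0-1-1 → 0 (borrow)
  0-1-1 → 0 (borrow)
  1-0-1 → 0
  0-0 → 0
  1-0 → 1
  0-0 → 0
  0-0 → 0
  0-1 → 1 (borrow)
  1-1-1 → 1 (borrow)
  0-0-1 → 1 (borrow)
  0-0-1 → 1 (borrow)
  1-0-1 → 0
  1-0 → 1
  1-1 → 0
  1-1 → 0
  0-1 → 1 (borrow)
  1-0-1 → 0
  1-0 → 1
  0-0 → 0
  1-0 → 1
  0-0 → 0
  0-0 → 0
  1-0 → 1

0b100101010010111100100001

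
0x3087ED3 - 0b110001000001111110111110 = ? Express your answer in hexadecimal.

0x2445F15

0b110001000001111110111110 = 0xC41FBE in hexadecimal.
Subtract column by column in base 16:
  3-E → 5 (borrow)
  D-B-1 → 1
  E-F → F (borrow)
  7-1-1 → 5
  8-4 → 4
  0-C → 4 (borrow)
  3-0-1 → 2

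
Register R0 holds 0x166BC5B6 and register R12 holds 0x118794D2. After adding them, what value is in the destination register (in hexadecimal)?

Add column by column in base 16, right to left:
  6+2 = 8
  B+D = 8 carry 1
  5+4+1 = A
  C+9 = 5 carry 1
  B+7+1 = 3 carry 1
  6+8+1 = F
  6+1 = 7
  1+1 = 2

0x27F35A88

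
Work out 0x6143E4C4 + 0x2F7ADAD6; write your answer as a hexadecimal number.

Add column by column in base 16, right to left:
  4+6 = A
  C+D = 9 carry 1
  4+A+1 = F
  E+D = B carry 1
  3+A+1 = E
  4+7 = B
  1+F = 0 carry 1
  6+2+1 = 9

0x90BEBF9A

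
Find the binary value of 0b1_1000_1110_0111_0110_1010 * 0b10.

Multiply each base-2 digit by 2, carrying:
  0×2 = 0 → write 0
  1×2 = 2 → write 0 carry 1
  0×2+1 = 1 → write 1
  1×2 = 2 → write 0 carry 1
  0×2+1 = 1 → write 1
  1×2 = 2 → write 0 carry 1
  1×2+1 = 3 → write 1 carry 1
  0×2+1 = 1 → write 1
  1×2 = 2 → write 0 carry 1
  1×2+1 = 3 → write 1 carry 1
  1×2+1 = 3 → write 1 carry 1
  0×2+1 = 1 → write 1
  0×2 = 0 → write 0
  1×2 = 2 → write 0 carry 1
  1×2+1 = 3 → write 1 carry 1
  1×2+1 = 3 → write 1 carry 1
  0×2+1 = 1 → write 1
  0×2 = 0 → write 0
  0×2 = 0 → write 0
  1×2 = 2 → write 0 carry 1
  1×2+1 = 3 → write 1 carry 1
  remaining carry: 1

0b1100011100111011010100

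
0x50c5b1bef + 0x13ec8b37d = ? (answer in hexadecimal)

0x64b23cf6c

Add column by column in base 16, right to left:
  f+d = c carry 1
  e+7+1 = 6 carry 1
  b+3+1 = f
  1+b = c
  b+8 = 3 carry 1
  5+c+1 = 2 carry 1
  c+e+1 = b carry 1
  0+3+1 = 4
  5+1 = 6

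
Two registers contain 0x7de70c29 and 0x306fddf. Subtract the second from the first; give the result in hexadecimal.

Subtract column by column in base 16:
  9-f → a (borrow)
  2-d-1 → 4 (borrow)
  c-d-1 → e (borrow)
  0-f-1 → 0 (borrow)
  7-6-1 → 0
  e-0 → e
  d-3 → a
  7-0 → 7

0x7ae00e4a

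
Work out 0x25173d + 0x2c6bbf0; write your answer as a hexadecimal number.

0x2ebd32d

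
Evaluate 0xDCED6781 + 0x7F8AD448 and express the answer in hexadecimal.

0x15C783BC9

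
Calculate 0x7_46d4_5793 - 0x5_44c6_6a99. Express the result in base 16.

0x2020decfa

Subtract column by column in base 16:
  3-9 → a (borrow)
  9-9-1 → f (borrow)
  7-a-1 → c (borrow)
  5-6-1 → e (borrow)
  4-6-1 → d (borrow)
  d-c-1 → 0
  6-4 → 2
  4-4 → 0
  7-5 → 2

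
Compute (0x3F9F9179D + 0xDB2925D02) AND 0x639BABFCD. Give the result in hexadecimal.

0x288A348D

Add column by column in base 16, right to left:
  D+2 = F
  9+0 = 9
  7+D = 4 carry 1
  1+5+1 = 7
  9+2 = B
  F+9 = 8 carry 1
  9+2+1 = C
  F+B = A carry 1
  3+D+1 = 1 carry 1
  final carry 1
Sum = 0x11AC8B749F; now AND with 0x639BABFCD:
  1&0=0, 1&6=0, A&3=2, C&9=8, 8&B=8, B&A=A, 7&B=3, 4&F=4, 9&C=8, F&D=D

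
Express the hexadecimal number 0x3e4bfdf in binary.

Expand each hex digit to 4 bits: 3=0011 e=1110 4=0100 b=1011 f=1111 d=1101 f=1111.

0b11111001001011111111011111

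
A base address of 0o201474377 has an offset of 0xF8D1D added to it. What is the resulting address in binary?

0b10000101100000011000011100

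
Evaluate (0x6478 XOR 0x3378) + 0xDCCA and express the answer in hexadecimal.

First 0x6478 XOR 0x3378 = 0x5700.
Add column by column in base 16, right to left:
  0+A = A
  0+C = C
  7+C = 3 carry 1
  5+D+1 = 3 carry 1
  final carry 1

0x133CA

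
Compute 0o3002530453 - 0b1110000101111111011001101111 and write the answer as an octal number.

0o1174535274

0b1110000101111111011001101111 = 0o1605773157 in octal.
Subtract column by column in base 8:
  3-7 → 4 (borrow)
  5-5-1 → 7 (borrow)
  4-1-1 → 2
  0-3 → 5 (borrow)
  3-7-1 → 3 (borrow)
  5-7-1 → 5 (borrow)
  2-5-1 → 4 (borrow)
  0-0-1 → 7 (borrow)
  0-6-1 → 1 (borrow)
  3-1-1 → 1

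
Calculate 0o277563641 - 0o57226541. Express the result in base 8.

Subtract column by column in base 8:
  1-1 → 0
  4-4 → 0
  6-5 → 1
  3-6 → 5 (borrow)
  6-2-1 → 3
  5-2 → 3
  7-7 → 0
  7-5 → 2
  2-0 → 2

0o220335100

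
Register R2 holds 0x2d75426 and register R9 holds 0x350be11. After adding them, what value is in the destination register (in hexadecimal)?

0x6281237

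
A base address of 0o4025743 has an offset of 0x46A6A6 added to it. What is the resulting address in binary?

0b10101101101001010001001

0o4025743 = 0b100000010101111100011 in binary.
0x46A6A6 = 0b10001101010011010100110 in binary.
Add column by column in base 2, right to left:
  1+0 = 1
  1+1 = 0 carry 1
  0+1+1 = 0 carry 1
  0+0+1 = 1
  0+0 = 0
  1+1 = 0 carry 1
  1+0+1 = 0 carry 1
  1+1+1 = 1 carry 1
  1+0+1 = 0 carry 1
  1+1+1 = 1 carry 1
  0+1+1 = 0 carry 1
  1+0+1 = 0 carry 1
  0+0+1 = 1
  1+1 = 0 carry 1
  0+0+1 = 1
  0+1 = 1
  0+0 = 0
  0+1 = 1
  0+1 = 1
  0+0 = 0
  1+0 = 1
  0+0 = 0
  0+1 = 1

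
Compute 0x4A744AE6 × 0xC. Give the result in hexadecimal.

Multiply each base-16 digit by 12, carrying:
  6×12 = 72 → write 8 carry 4
  E×12+4 = 172 → write C carry 10
  A×12+10 = 130 → write 2 carry 8
  4×12+8 = 56 → write 8 carry 3
  4×12+3 = 51 → write 3 carry 3
  7×12+3 = 87 → write 7 carry 5
  A×12+5 = 125 → write D carry 7
  4×12+7 = 55 → write 7 carry 3
  remaining carry: 3

0x37D7382C8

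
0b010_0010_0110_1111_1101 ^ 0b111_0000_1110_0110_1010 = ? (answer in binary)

XOR bit by bit (1 where the bits differ):
  0100010011011111101
^ 1110000111001101010
= 1010010100010010111

0b1010010100010010111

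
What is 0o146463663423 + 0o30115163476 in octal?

Add column by column in base 8, right to left:
  3+6 = 1 carry 1
  2+7+1 = 2 carry 1
  4+4+1 = 1 carry 1
  3+3+1 = 7
  6+6 = 4 carry 1
  6+1+1 = 0 carry 1
  3+5+1 = 1 carry 1
  6+1+1 = 0 carry 1
  4+1+1 = 6
  6+0 = 6
  4+3 = 7
  1+0 = 1

0o176601047121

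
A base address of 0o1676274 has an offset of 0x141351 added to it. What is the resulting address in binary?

0b110111001000000001101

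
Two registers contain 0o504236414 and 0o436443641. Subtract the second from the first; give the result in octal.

Subtract column by column in base 8:
  4-1 → 3
  1-4 → 5 (borrow)
  4-6-1 → 5 (borrow)
  6-3-1 → 2
  3-4 → 7 (borrow)
  2-4-1 → 5 (borrow)
  4-6-1 → 5 (borrow)
  0-3-1 → 4 (borrow)
  5-4-1 → 0

0o45572553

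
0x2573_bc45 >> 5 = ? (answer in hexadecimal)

0x12b9de2

5 bits is not a whole number of base-16 digits; in binary: 100101011100111011110001000101 >> 5 = 1001010111001110111100010.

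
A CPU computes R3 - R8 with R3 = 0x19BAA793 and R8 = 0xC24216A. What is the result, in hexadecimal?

0xD968629

Subtract column by column in base 16:
  3-A → 9 (borrow)
  9-6-1 → 2
  7-1 → 6
  A-2 → 8
  A-4 → 6
  B-2 → 9
  9-C → D (borrow)
  1-0-1 → 0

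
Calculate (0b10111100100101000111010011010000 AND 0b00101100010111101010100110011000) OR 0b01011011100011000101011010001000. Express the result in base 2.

0b10111100100101000111010011010000 AND 0b00101100010111101010100110011000 = 0b00101100000101000010000010010000.
Then OR with 0b01011011100011000101011010001000.

0b1111111100111000111011010011000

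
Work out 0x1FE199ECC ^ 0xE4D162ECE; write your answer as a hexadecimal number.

XOR each hex digit independently (no carries):
  1^E=F, F^4=B, E^D=3, 1^1=0, 9^6=F, 9^2=B, E^E=0, C^C=0, C^E=2

0xFB30FB002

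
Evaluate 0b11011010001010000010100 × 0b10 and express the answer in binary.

0b110110100010100000101000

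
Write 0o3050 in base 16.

0x628

Each octal digit is 3 bits: 3=011 0=000 5=101 0=000.
Group the bits into nibbles: 0110 0010 1000 → 628.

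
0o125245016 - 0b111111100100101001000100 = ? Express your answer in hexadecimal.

0o125245016 = 0x1554A0E in hexadecimal.
0b111111100100101001000100 = 0xFE4A44 in hexadecimal.
Subtract column by column in base 16:
  E-4 → A
  0-4 → C (borrow)
  A-A-1 → F (borrow)
  4-4-1 → F (borrow)
  5-E-1 → 6 (borrow)
  5-F-1 → 5 (borrow)
  1-0-1 → 0

0x56FFCA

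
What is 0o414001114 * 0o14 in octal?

0o6220015620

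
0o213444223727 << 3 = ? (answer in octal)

Shifting left by 3 bits = 1 oct digit: append 1 zero.

0o2134442237270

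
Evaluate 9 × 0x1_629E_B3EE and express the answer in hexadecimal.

Multiply each base-16 digit by 9, carrying:
  E×9 = 126 → write E carry 7
  E×9+7 = 133 → write 5 carry 8
  3×9+8 = 35 → write 3 carry 2
  B×9+2 = 101 → write 5 carry 6
  E×9+6 = 132 → write 4 carry 8
  9×9+8 = 89 → write 9 carry 5
  2×9+5 = 23 → write 7 carry 1
  6×9+1 = 55 → write 7 carry 3
  1×9+3 = 12 → write C

0xC7794535E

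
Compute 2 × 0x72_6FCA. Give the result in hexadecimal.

Multiply each base-16 digit by 2, carrying:
  A×2 = 20 → write 4 carry 1
  C×2+1 = 25 → write 9 carry 1
  F×2+1 = 31 → write F carry 1
  6×2+1 = 13 → write D
  2×2 = 4 → write 4
  7×2 = 14 → write E

0xE4DF94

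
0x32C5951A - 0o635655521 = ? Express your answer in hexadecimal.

0o635655521 = 0x6775B51 in hexadecimal.
Subtract column by column in base 16:
  A-1 → 9
  1-5 → C (borrow)
  5-B-1 → 9 (borrow)
  9-5-1 → 3
  5-7 → E (borrow)
  C-7-1 → 4
  2-6 → C (borrow)
  3-0-1 → 2

0x2C4E39C9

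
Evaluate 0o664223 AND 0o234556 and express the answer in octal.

0o224002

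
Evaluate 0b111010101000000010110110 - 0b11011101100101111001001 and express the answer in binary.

0b11110111011010011101101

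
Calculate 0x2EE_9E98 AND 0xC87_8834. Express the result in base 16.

0x0868810

AND each hex digit independently (no carries):
  2&C=0, E&8=8, E&7=6, 9&8=8, E&8=8, 9&3=1, 8&4=0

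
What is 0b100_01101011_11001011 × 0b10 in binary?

Multiply each base-2 digit by 2, carrying:
  1×2 = 2 → write 0 carry 1
  1×2+1 = 3 → write 1 carry 1
  0×2+1 = 1 → write 1
  1×2 = 2 → write 0 carry 1
  0×2+1 = 1 → write 1
  0×2 = 0 → write 0
  1×2 = 2 → write 0 carry 1
  1×2+1 = 3 → write 1 carry 1
  1×2+1 = 3 → write 1 carry 1
  1×2+1 = 3 → write 1 carry 1
  0×2+1 = 1 → write 1
  1×2 = 2 → write 0 carry 1
  0×2+1 = 1 → write 1
  1×2 = 2 → write 0 carry 1
  1×2+1 = 3 → write 1 carry 1
  0×2+1 = 1 → write 1
  0×2 = 0 → write 0
  0×2 = 0 → write 0
  1×2 = 2 → write 0 carry 1
  remaining carry: 1

0b10001101011110010110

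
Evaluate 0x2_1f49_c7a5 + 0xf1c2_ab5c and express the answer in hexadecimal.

0x3110c7301

Add column by column in base 16, right to left:
  5+c = 1 carry 1
  a+5+1 = 0 carry 1
  7+b+1 = 3 carry 1
  c+a+1 = 7 carry 1
  9+2+1 = c
  4+c = 0 carry 1
  f+1+1 = 1 carry 1
  1+f+1 = 1 carry 1
  2+0+1 = 3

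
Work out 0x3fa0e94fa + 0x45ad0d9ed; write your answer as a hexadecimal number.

Add column by column in base 16, right to left:
  a+d = 7 carry 1
  f+e+1 = e carry 1
  4+9+1 = e
  9+d = 6 carry 1
  e+0+1 = f
  0+d = d
  a+a = 4 carry 1
  f+5+1 = 5 carry 1
  3+4+1 = 8

0x854df6ee7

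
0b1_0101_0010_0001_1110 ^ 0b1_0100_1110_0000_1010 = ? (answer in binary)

XOR bit by bit (1 where the bits differ):
  10101001000011110
^ 10100111000001010
= 00001110000010100

0b00001110000010100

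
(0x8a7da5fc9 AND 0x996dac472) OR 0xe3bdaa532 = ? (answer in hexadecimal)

0x8a7da5fc9 AND 0x996dac472 = 0x886da4440.
Then OR with 0xe3bdaa532.

0xebfdae572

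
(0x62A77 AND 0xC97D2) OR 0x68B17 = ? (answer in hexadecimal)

0x68B57

0x62A77 AND 0xC97D2 = 0x40252.
Then OR with 0x68B17.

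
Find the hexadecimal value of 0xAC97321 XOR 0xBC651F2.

0x10F22D3

XOR each hex digit independently (no carries):
  A^B=1, C^C=0, 9^6=F, 7^5=2, 3^1=2, 2^F=D, 1^2=3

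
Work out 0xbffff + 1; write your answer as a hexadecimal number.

The trailing 4 digits are F (max in base 16), so adding 1 cascades: they roll to 0 and the next digit up increments.

0xc0000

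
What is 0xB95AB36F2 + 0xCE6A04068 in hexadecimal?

Add column by column in base 16, right to left:
  2+8 = A
  F+6 = 5 carry 1
  6+0+1 = 7
  3+4 = 7
  B+0 = B
  A+A = 4 carry 1
  5+6+1 = C
  9+E = 7 carry 1
  B+C+1 = 8 carry 1
  final carry 1

0x187C4B775A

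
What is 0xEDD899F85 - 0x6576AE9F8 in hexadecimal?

0x8861EB58D

Subtract column by column in base 16:
  5-8 → D (borrow)
  8-F-1 → 8 (borrow)
  F-9-1 → 5
  9-E → B (borrow)
  9-A-1 → E (borrow)
  8-6-1 → 1
  D-7 → 6
  D-5 → 8
  E-6 → 8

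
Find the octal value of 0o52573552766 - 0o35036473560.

Subtract column by column in base 8:
  6-0 → 6
  6-6 → 0
  7-5 → 2
  2-3 → 7 (borrow)
  5-7-1 → 5 (borrow)
  5-4-1 → 0
  3-6 → 5 (borrow)
  7-3-1 → 3
  5-0 → 5
  2-5 → 5 (borrow)
  5-3-1 → 1

0o15535057206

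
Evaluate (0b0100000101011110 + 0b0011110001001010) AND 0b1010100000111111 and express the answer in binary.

0b10100000101000

Add column by column in base 2, right to left:
  0+0 = 0
  1+1 = 0 carry 1
  1+0+1 = 0 carry 1
  1+1+1 = 1 carry 1
  1+0+1 = 0 carry 1
  0+0+1 = 1
  1+1 = 0 carry 1
  0+0+1 = 1
  1+0 = 1
  0+0 = 0
  0+1 = 1
  0+1 = 1
  0+1 = 1
  0+1 = 1
  1+0 = 1
Sum = 0b111110110101000; now AND with 0b1010100000111111:
  0111110110101000
& 1010100000111111
= 0010100000101000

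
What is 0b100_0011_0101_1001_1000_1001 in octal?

Group the bits in threes: 010 000 110 101 100 110 001 001 → 20654611.

0o20654611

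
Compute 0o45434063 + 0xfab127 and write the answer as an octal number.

0xfab127 = 0o76530447 in octal.
Add column by column in base 8, right to left:
  3+7 = 2 carry 1
  6+4+1 = 3 carry 1
  0+4+1 = 5
  4+0 = 4
  3+3 = 6
  4+5 = 1 carry 1
  5+6+1 = 4 carry 1
  4+7+1 = 4 carry 1
  final carry 1

0o144164532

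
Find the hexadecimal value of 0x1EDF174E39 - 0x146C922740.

Subtract column by column in base 16:
  9-0 → 9
  3-4 → F (borrow)
  E-7-1 → 6
  4-2 → 2
  7-2 → 5
  1-9 → 8 (borrow)
  F-C-1 → 2
  D-6 → 7
  E-4 → A
  1-1 → 0

0xA728526F9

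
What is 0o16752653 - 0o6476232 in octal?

Subtract column by column in base 8:
  3-2 → 1
  5-3 → 2
  6-2 → 4
  2-6 → 4 (borrow)
  5-7-1 → 5 (borrow)
  7-4-1 → 2
  6-6 → 0
  1-0 → 1

0o10254421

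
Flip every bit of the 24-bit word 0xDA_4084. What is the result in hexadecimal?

Each hex digit d becomes F−d:
  D→2, A→5, 4→B, 0→F, 8→7, 4→B

0x25BF7B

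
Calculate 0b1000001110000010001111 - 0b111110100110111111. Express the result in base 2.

Subtract column by column in base 2:
  1-1 → 0
  1-1 → 0
  1-1 → 0
  1-1 → 0
  0-1 → 1 (borrow)
  0-1-1 → 0 (borrow)
  0-0-1 → 1 (borrow)
  1-1-1 → 1 (borrow)
  0-1-1 → 0 (borrow)
  0-0-1 → 1 (borrow)
  0-0-1 → 1 (borrow)
  0-1-1 → 0 (borrow)
  0-0-1 → 1 (borrow)
  1-1-1 → 1 (borrow)
  1-1-1 → 1 (borrow)
  1-1-1 → 1 (borrow)
  0-1-1 → 0 (borrow)
  0-1-1 → 0 (borrow)
  0-0-1 → 1 (borrow)
  0-0-1 → 1 (borrow)
  0-0-1 → 1 (borrow)
  1-0-1 → 0

0b111001111011011010000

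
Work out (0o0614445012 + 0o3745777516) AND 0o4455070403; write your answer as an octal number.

Add column by column in base 8, right to left:
  2+6 = 0 carry 1
  1+1+1 = 3
  0+5 = 5
  5+7 = 4 carry 1
  4+7+1 = 4 carry 1
  4+7+1 = 4 carry 1
  4+5+1 = 2 carry 1
  1+4+1 = 6
  6+7 = 5 carry 1
  0+3+1 = 4
Sum = 0o4562444530; now AND with 0o4455070403:
  4&4=4, 5&4=4, 6&5=4, 2&5=0, 4&0=0, 4&7=4, 4&0=0, 5&4=4, 3&0=0, 0&3=0

0o4440040400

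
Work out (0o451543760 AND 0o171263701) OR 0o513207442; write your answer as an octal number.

0o451543760 AND 0o171263701 = 0o051043700.
Then OR with 0o513207442.

0o553247742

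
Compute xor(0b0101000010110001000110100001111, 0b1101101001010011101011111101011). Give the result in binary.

XOR bit by bit (1 where the bits differ):
  0101000010110001000110100001111
^ 1101101001010011101011111101011
= 1000101011100010101101011100100

0b1000101011100010101101011100100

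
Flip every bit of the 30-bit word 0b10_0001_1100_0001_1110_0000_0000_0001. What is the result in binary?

0b011110001111100001111111111110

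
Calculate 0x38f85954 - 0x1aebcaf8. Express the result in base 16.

0x1e0c8e5c

Subtract column by column in base 16:
  4-8 → c (borrow)
  5-f-1 → 5 (borrow)
  9-a-1 → e (borrow)
  5-c-1 → 8 (borrow)
  8-b-1 → c (borrow)
  f-e-1 → 0
  8-a → e (borrow)
  3-1-1 → 1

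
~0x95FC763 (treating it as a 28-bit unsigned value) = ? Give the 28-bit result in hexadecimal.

0x6A0389C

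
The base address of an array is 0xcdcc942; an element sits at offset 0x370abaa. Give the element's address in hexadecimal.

0x104d74ec

Add column by column in base 16, right to left:
  2+a = c
  4+a = e
  9+b = 4 carry 1
  c+a+1 = 7 carry 1
  c+0+1 = d
  d+7 = 4 carry 1
  c+3+1 = 0 carry 1
  final carry 1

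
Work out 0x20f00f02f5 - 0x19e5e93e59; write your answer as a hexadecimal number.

0x70a25c49c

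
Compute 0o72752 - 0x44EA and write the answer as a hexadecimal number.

0o72752 = 0x75EA in hexadecimal.
Subtract column by column in base 16:
  A-A → 0
  E-E → 0
  5-4 → 1
  7-4 → 3

0x3100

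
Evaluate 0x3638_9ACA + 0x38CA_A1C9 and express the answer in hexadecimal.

0x6F033C93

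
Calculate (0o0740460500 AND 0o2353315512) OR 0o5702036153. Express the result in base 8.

0o0740460500 AND 0o2353315512 = 0o0340000500.
Then OR with 0o5702036153.

0o5742036553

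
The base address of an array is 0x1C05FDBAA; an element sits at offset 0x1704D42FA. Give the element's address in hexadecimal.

0x330AD1EA4

Add column by column in base 16, right to left:
  A+A = 4 carry 1
  A+F+1 = A carry 1
  B+2+1 = E
  D+4 = 1 carry 1
  F+D+1 = D carry 1
  5+4+1 = A
  0+0 = 0
  C+7 = 3 carry 1
  1+1+1 = 3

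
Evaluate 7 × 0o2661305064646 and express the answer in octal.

Multiply each base-8 digit by 7, carrying:
  6×7 = 42 → write 2 carry 5
  4×7+5 = 33 → write 1 carry 4
  6×7+4 = 46 → write 6 carry 5
  4×7+5 = 33 → write 1 carry 4
  6×7+4 = 46 → write 6 carry 5
  0×7+5 = 5 → write 5
  5×7 = 35 → write 3 carry 4
  0×7+4 = 4 → write 4
  3×7 = 21 → write 5 carry 2
  1×7+2 = 9 → write 1 carry 1
  6×7+1 = 43 → write 3 carry 5
  6×7+5 = 47 → write 7 carry 5
  2×7+5 = 19 → write 3 carry 2
  remaining carry: 2

0o23731543561612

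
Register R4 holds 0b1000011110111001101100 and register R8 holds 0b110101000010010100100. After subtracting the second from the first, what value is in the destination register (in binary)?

Subtract column by column in base 2:
  0-0 → 0
  0-0 → 0
  1-1 → 0
  1-0 → 1
  0-0 → 0
  1-1 → 0
  1-0 → 1
  0-1 → 1 (borrow)
  0-0-1 → 1 (borrow)
  1-0-1 → 0
  1-1 → 0
  1-0 → 1
  0-0 → 0
  1-0 → 1
  1-0 → 1
  1-1 → 0
  1-0 → 1
  0-1 → 1 (borrow)
  0-0-1 → 1 (borrow)
  0-1-1 → 0 (borrow)
  0-1-1 → 0 (borrow)
  1-0-1 → 0

0b1110110100111001000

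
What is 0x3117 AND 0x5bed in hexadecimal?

AND each hex digit independently (no carries):
  3&5=1, 1&b=1, 1&e=0, 7&d=5

0x1105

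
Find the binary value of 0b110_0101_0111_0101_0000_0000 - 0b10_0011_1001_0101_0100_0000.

0b10000011101111111000000

Subtract column by column in base 2:
  0-0 → 0
  0-0 → 0
  0-0 → 0
  0-0 → 0
  0-0 → 0
  0-0 → 0
  0-1 → 1 (borrow)
  0-0-1 → 1 (borrow)
  1-1-1 → 1 (borrow)
  0-0-1 → 1 (borrow)
  1-1-1 → 1 (borrow)
  0-0-1 → 1 (borrow)
  1-1-1 → 1 (borrow)
  1-0-1 → 0
  1-0 → 1
  0-1 → 1 (borrow)
  1-1-1 → 1 (borrow)
  0-1-1 → 0 (borrow)
  1-0-1 → 0
  0-0 → 0
  0-0 → 0
  1-1 → 0
  1-0 → 1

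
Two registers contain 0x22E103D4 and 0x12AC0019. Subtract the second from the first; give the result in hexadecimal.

Subtract column by column in base 16:
  4-9 → B (borrow)
  D-1-1 → B
  3-0 → 3
  0-0 → 0
  1-C → 5 (borrow)
  E-A-1 → 3
  2-2 → 0
  2-1 → 1

0x103503BB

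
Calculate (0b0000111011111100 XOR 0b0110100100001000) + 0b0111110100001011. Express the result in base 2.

0b1110010011111111

First 0b0000111011111100 XOR 0b0110100100001000 = 0b0110011111110100.
Add column by column in base 2, right to left:
  0+1 = 1
  0+1 = 1
  1+0 = 1
  0+1 = 1
  1+0 = 1
  1+0 = 1
  1+0 = 1
  1+0 = 1
  1+1 = 0 carry 1
  1+0+1 = 0 carry 1
  1+1+1 = 1 carry 1
  0+1+1 = 0 carry 1
  0+1+1 = 0 carry 1
  1+1+1 = 1 carry 1
  1+1+1 = 1 carry 1
  final carry 1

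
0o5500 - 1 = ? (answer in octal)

0o5477

The trailing 2 digits are 0, so subtracting 1 borrows through: they become 7 and the next digit up decrements.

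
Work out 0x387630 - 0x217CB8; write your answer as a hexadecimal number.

Subtract column by column in base 16:
  0-8 → 8 (borrow)
  3-B-1 → 7 (borrow)
  6-C-1 → 9 (borrow)
  7-7-1 → F (borrow)
  8-1-1 → 6
  3-2 → 1

0x16F978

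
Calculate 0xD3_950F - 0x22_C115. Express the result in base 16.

0xB0D3FA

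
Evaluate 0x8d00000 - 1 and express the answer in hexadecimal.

The trailing 5 digits are 0, so subtracting 1 borrows through: they become F and the next digit up decrements.

0x8cfffff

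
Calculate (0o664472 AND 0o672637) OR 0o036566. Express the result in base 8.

0o664472 AND 0o672637 = 0o660432.
Then OR with 0o036566.

0o676576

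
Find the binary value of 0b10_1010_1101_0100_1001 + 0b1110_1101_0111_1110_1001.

0b100011000010100110010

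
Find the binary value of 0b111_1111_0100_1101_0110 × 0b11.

0b101111101111010000010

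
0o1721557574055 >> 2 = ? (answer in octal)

2 bits is not a whole number of base-8 digits; in binary: 1111010001101101111101111100000101101 >> 2 = 11110100011011011111011111000001011.

0o364333737013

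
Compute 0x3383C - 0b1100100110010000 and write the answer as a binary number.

0b100110111010101100

0x3383C = 0b110011100000111100 in binary.
Subtract column by column in base 2:
  0-0 → 0
  0-0 → 0
  1-0 → 1
  1-0 → 1
  1-1 → 0
  1-0 → 1
  0-0 → 0
  0-1 → 1 (borrow)
  0-1-1 → 0 (borrow)
  0-0-1 → 1 (borrow)
  0-0-1 → 1 (borrow)
  1-1-1 → 1 (borrow)
  1-0-1 → 0
  1-0 → 1
  0-1 → 1 (borrow)
  0-1-1 → 0 (borrow)
  1-0-1 → 0
  1-0 → 1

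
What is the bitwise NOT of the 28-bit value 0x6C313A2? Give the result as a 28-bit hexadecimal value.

Each hex digit d becomes F−d:
  6→9, C→3, 3→C, 1→E, 3→C, A→5, 2→D

0x93CEC5D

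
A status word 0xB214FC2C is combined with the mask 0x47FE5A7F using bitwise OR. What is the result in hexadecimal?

OR each hex digit independently (no carries):
  B|4=F, 2|7=7, 1|F=F, 4|E=E, F|5=F, C|A=E, 2|7=7, C|F=F

0xF7FEFE7F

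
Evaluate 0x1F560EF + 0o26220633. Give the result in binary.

0x1F560EF = 0b1111101010110000011101111 in binary.
0o26220633 = 0b10110010010000110011011 in binary.
Add column by column in base 2, right to left:
  1+1 = 0 carry 1
  1+1+1 = 1 carry 1
  1+0+1 = 0 carry 1
  1+1+1 = 1 carry 1
  0+1+1 = 0 carry 1
  1+0+1 = 0 carry 1
  1+0+1 = 0 carry 1
  1+1+1 = 1 carry 1
  0+1+1 = 0 carry 1
  0+0+1 = 1
  0+0 = 0
  0+0 = 0
  0+0 = 0
  1+1 = 0 carry 1
  1+0+1 = 0 carry 1
  0+0+1 = 1
  1+1 = 0 carry 1
  0+0+1 = 1
  1+0 = 1
  0+1 = 1
  1+1 = 0 carry 1
  1+0+1 = 0 carry 1
  1+1+1 = 1 carry 1
  1+0+1 = 0 carry 1
  1+0+1 = 0 carry 1
  final carry 1

0b10010011101000001010001010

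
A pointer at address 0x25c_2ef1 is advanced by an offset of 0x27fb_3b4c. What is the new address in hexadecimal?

Add column by column in base 16, right to left:
  1+c = d
  f+4 = 3 carry 1
  e+b+1 = a carry 1
  2+3+1 = 6
  c+b = 7 carry 1
  5+f+1 = 5 carry 1
  2+7+1 = a
  0+2 = 2

0x2a576a3d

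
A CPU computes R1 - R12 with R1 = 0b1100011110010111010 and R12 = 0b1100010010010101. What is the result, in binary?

Subtract column by column in base 2:
  0-1 → 1 (borrow)
  1-0-1 → 0
  0-1 → 1 (borrow)
  1-0-1 → 0
  1-1 → 0
  1-0 → 1
  0-0 → 0
  1-1 → 0
  0-0 → 0
  0-0 → 0
  1-1 → 0
  1-0 → 1
  1-0 → 1
  1-0 → 1
  0-1 → 1 (borrow)
  0-1-1 → 0 (borrow)
  0-0-1 → 1 (borrow)
  1-0-1 → 0
  1-0 → 1

0b1010111100000100101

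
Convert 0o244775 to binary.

Each octal digit is 3 bits: 2=010 4=100 4=100 7=111 7=111 5=101.

0b10100100111111101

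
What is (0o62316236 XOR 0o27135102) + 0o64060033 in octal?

First 0o62316236 XOR 0o27135102 = 0o45223334.
Add column by column in base 8, right to left:
  4+3 = 7
  3+3 = 6
  3+0 = 3
  3+0 = 3
  2+6 = 0 carry 1
  2+0+1 = 3
  5+4 = 1 carry 1
  4+6+1 = 3 carry 1
  final carry 1

0o131303367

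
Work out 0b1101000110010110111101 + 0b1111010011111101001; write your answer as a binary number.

Add column by column in base 2, right to left:
  1+1 = 0 carry 1
  0+0+1 = 1
  1+0 = 1
  1+1 = 0 carry 1
  1+0+1 = 0 carry 1
  1+1+1 = 1 carry 1
  0+1+1 = 0 carry 1
  1+1+1 = 1 carry 1
  1+1+1 = 1 carry 1
  0+1+1 = 0 carry 1
  1+1+1 = 1 carry 1
  0+0+1 = 1
  0+0 = 0
  1+1 = 0 carry 1
  1+0+1 = 0 carry 1
  0+1+1 = 0 carry 1
  0+1+1 = 0 carry 1
  0+1+1 = 0 carry 1
  1+1+1 = 1 carry 1
  0+0+1 = 1
  1+0 = 1
  1+0 = 1

0b1111000000110110100110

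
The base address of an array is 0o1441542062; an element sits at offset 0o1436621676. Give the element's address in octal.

Add column by column in base 8, right to left:
  2+6 = 0 carry 1
  6+7+1 = 6 carry 1
  0+6+1 = 7
  2+1 = 3
  4+2 = 6
  5+6 = 3 carry 1
  1+6+1 = 0 carry 1
  4+3+1 = 0 carry 1
  4+4+1 = 1 carry 1
  1+1+1 = 3

0o3100363760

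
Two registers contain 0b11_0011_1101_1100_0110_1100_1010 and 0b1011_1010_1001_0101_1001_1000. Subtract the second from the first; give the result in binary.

0b10100000110011000100110010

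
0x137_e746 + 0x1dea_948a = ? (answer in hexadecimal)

0x1f227bd0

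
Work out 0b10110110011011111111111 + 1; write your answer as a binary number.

The trailing 11 digits are 1 (max in base 2), so adding 1 cascades: they roll to 0 and the next digit up increments.

0b10110110011100000000000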